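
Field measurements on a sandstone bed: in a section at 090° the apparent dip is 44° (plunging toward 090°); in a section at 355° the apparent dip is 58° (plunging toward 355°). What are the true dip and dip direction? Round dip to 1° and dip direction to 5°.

The two traces are lines in the plane: v₁ = (sin 90°·cos 44°, cos 90°·cos 44°, −sin 44°), v₂ = (sin 355°·cos 58°, cos 355°·cos 58°, −sin 58°).
Cross product v₁ × v₂ gives the pole to the plane: n ∝ (0.367, 0.642, 0.380).
tan δ = √(n_x²+n_y²)/n_z = 0.739/0.380, so δ = 62.8°.
Dip direction = atan2(0.367, 0.642) = 30° (azimuth of n's horizontal projection).

true dip 63°, dip direction 030°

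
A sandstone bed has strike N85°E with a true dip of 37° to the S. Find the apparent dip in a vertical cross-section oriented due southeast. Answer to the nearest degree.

The strike is N85°E and the section trends due southeast; the acute angle between them is β = 50°.
tan(apparent dip) = tan 37° · sin 50° = 0.5773
apparent dip = arctan 0.5773 = 30.00°

30°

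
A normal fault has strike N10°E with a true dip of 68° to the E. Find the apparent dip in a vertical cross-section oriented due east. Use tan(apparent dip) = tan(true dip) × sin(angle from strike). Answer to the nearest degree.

Angle between strike (N10°E) and section (due east): β = 80°.
tan α = tan 68° × sin 80° = 2.4751 × 0.9848 = 2.4375
apparent dip = arctan 2.4375 = 67.69°

68°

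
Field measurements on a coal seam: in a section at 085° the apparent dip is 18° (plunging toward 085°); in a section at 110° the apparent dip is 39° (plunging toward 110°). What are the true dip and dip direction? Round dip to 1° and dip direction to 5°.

Each apparent-dip line lies in the plane. As unit vectors (x east, y north, z up), v₁ plunges 18°→085° and v₂ plunges 39°→110°.
The plane normal is n = v₁ × v₂ ∝ (0.134, -0.371, 0.312).
True dip = arccos(n_z / |n|) = arccos(0.6211) = 51.6°.
Dip direction = atan2(0.134, -0.371) = 160° (azimuth of n's horizontal projection).

true dip 52°, dip direction 160°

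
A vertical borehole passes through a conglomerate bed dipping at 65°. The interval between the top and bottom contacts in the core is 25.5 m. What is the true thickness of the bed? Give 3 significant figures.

10.8 m

True thickness t = h · cos(dip) = 25.5 × cos 65°
t = 25.5 × 0.4226 = 10.777 m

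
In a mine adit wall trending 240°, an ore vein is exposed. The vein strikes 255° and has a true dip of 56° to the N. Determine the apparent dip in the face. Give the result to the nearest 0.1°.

Angle between strike (255°) and section (240°): β = 15°.
tan(apparent dip) = tan 56° · sin 15° = 0.3837
α = arctan(0.3837) = 20.99°

21.0°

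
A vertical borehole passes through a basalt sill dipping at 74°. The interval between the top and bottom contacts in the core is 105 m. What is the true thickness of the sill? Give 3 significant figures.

True thickness t = h · cos(dip) = 105 × cos 74°
t = 105 × 0.2756 = 28.942 m

28.9 m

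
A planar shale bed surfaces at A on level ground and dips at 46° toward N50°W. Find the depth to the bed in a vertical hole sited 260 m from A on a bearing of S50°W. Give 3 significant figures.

46.8 m

The hole lies 80° from the dip direction, so the down-dip offset is 260 × cos 80° = 45.15 m.
Depth = down-dip offset × tan(dip) = 45.15 × tan 46° = 45.15 × 1.0355
Depth = 46.75 m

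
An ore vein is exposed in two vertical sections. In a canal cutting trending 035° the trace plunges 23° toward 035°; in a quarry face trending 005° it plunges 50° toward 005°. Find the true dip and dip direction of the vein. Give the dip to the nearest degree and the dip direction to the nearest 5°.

true dip 60°, dip direction 320°

Represent each trace as a vector plunging at its apparent dip toward its trend (east-north-up frame): v₁ = (0.528, 0.754, -0.391), v₂ = (0.056, 0.640, -0.766).
The plane normal is n = v₁ × v₂ ∝ (-0.327, 0.383, 0.296).
True dip = arccos(n_z / |n|) = arccos(0.5066) = 59.6°.
Dip direction = atan2(-0.327, 0.383) = 319° (azimuth of n's horizontal projection).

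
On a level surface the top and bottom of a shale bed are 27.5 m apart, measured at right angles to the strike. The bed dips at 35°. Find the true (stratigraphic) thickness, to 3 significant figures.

True thickness t = w · sin(dip) = 27.5 × sin 35°
t = 27.5 × 0.5736 = 15.773 m

15.8 m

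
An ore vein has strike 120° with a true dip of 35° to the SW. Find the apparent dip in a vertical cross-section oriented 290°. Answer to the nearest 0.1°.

6.9°

The section lies 10° from the strike.
tan(apparent dip) = tan 35° · sin 10° = 0.1216
apparent dip = arctan 0.1216 = 6.93°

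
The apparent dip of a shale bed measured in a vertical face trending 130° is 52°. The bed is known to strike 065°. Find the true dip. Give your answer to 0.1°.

β = acute angle between strike 065° and section 130° = 65°.
tan δ = tan α / sin β = tan 52° / sin 65° = 1.2799 / 0.9063 = 1.4123
δ = arctan(1.4123) = 54.70°

54.7°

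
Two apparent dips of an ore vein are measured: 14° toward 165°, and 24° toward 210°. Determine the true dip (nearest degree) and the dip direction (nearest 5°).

The two traces are lines in the plane: v₁ = (sin 165°·cos 14°, cos 165°·cos 14°, −sin 14°), v₂ = (sin 210°·cos 24°, cos 210°·cos 24°, −sin 24°).
The plane normal is n = v₁ × v₂ ∝ (-0.190, -0.213, 0.627).
tan δ = √(n_x²+n_y²)/n_z = 0.285/0.627, so δ = 24.5°.
Dip direction = atan2(-0.190, -0.213) = 222° (azimuth of n's horizontal projection).

true dip 24°, dip direction 220°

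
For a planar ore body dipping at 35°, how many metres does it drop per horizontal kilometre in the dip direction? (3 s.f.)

drop per km = 1000 × tan 35° = 1000 × 0.7002

700 m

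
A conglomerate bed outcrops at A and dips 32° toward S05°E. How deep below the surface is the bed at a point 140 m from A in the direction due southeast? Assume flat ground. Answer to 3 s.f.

67.0 m

The hole lies 40° from the dip direction, so the down-dip offset is 140 × cos 40° = 107.25 m.
Depth = down-dip offset × tan(dip) = 107.25 × tan 32° = 107.25 × 0.6249
Depth = 67.01 m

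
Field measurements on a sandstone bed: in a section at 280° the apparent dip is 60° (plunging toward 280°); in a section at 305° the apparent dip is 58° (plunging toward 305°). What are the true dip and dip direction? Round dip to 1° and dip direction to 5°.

The two traces are lines in the plane: v₁ = (sin 280°·cos 60°, cos 280°·cos 60°, −sin 60°), v₂ = (sin 305°·cos 58°, cos 305°·cos 58°, −sin 58°).
Cross product v₁ × v₂ gives the pole to the plane: n ∝ (-0.190, 0.042, 0.112).
tan δ = √(n_x²+n_y²)/n_z = 0.194/0.112, so δ = 60.0°.
Dip direction = azimuth of (n_x, n_y) = atan2(-0.190, 0.042) = 282°.

true dip 60°, dip direction 280°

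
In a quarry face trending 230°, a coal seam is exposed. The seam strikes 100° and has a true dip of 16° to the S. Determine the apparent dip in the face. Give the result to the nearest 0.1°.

12.4°

Angle between strike (100°) and section (230°): β = 50°.
tan α = tan 16° × sin 50° = 0.2867 × 0.7660 = 0.2197
apparent dip = arctan 0.2197 = 12.39°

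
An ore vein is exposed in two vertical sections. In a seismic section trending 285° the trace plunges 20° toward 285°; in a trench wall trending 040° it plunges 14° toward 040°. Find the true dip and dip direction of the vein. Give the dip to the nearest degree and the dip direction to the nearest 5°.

true dip 30°, dip direction 335°

Each apparent-dip line lies in the plane. As unit vectors (x east, y north, z up), v₁ plunges 20°→285° and v₂ plunges 14°→040°.
n = v₁ × v₂ = (-0.195, 0.433, 0.826) (taken with n_z > 0).
Dip δ = arctan(|n_h|/n_z) = arctan(0.475/0.826) = 29.9°.
The horizontal component of n points toward azimuth atan2(n_x, n_y) = 336°, the dip direction.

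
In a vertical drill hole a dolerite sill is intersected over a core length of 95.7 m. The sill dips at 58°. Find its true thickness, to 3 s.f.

50.7 m

True thickness t = h · cos(dip) = 95.7 × cos 58°
t = 95.7 × 0.5299 = 50.713 m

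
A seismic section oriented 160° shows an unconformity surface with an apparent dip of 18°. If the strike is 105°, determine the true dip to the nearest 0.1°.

21.6°

The section is 55° from the strike.
tan(true dip) = tan 18° / sin 55° = 0.3967
δ = arctan(0.3967) = 21.64°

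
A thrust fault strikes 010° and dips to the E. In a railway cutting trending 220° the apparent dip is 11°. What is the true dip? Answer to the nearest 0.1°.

21.2°

β = acute angle between strike 010° and section 220° = 30°.
tan(true dip) = tan 11° / sin 30° = 0.3888
true dip = arctan 0.3888 = 21.24°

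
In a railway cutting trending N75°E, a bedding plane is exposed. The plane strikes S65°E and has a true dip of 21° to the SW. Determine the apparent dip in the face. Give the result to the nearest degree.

14°

The section lies 40° from the strike.
tan α = tan 21° × sin 40° = 0.3839 × 0.6428 = 0.2467
apparent dip = arctan 0.2467 = 13.86°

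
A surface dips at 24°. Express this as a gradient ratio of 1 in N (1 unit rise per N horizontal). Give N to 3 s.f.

1 in 2.25

1 : N means tan θ = 1/N, so N = 1/tan 24° = 1/0.4452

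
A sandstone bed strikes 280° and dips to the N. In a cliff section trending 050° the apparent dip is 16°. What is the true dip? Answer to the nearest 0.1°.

20.5°

The section is 50° from the strike.
tan(true dip) = tan 16° / sin 50° = 0.3743
δ = arctan(0.3743) = 20.52°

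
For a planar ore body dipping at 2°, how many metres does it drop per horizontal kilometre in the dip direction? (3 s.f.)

drop per km = 1000 × tan 2° = 1000 × 0.0349

34.9 m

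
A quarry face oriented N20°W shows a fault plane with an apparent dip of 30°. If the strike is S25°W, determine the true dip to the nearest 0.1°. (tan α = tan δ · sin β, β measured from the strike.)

The section is 45° from the strike.
tan(true dip) = tan 30° / sin 45° = 0.8165
true dip = arctan 0.8165 = 39.23°

39.2°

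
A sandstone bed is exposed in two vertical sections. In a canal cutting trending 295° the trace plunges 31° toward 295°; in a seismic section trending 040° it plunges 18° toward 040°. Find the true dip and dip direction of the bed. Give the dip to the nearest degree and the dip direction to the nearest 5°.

true dip 38°, dip direction 335°

The two traces are lines in the plane: v₁ = (sin 295°·cos 31°, cos 295°·cos 31°, −sin 31°), v₂ = (sin 40°·cos 18°, cos 40°·cos 18°, −sin 18°).
n = v₁ × v₂ = (-0.263, 0.555, 0.787) (taken with n_z > 0).
True dip = arccos(n_z / |n|) = arccos(0.7885) = 38.0°.
Dip direction = atan2(-0.263, 0.555) = 335° (azimuth of n's horizontal projection).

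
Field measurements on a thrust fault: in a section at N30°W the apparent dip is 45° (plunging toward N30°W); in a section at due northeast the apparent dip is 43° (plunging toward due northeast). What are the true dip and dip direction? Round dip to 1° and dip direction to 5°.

true dip 51°, dip direction 005°

Each apparent-dip line lies in the plane. As unit vectors (x east, y north, z up), v₁ plunges 45°→N30°W and v₂ plunges 43°→due northeast.
Cross product v₁ × v₂ gives the pole to the plane: n ∝ (0.052, 0.607, 0.500).
True dip = arccos(n_z / |n|) = arccos(0.6342) = 50.6°.
The horizontal component of n points toward azimuth atan2(n_x, n_y) = 5°, the dip direction.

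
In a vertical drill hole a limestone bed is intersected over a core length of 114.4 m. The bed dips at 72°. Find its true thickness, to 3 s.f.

35.4 m

True thickness t = h · cos(dip) = 114.4 × cos 72°
t = 114.4 × 0.3090 = 35.352 m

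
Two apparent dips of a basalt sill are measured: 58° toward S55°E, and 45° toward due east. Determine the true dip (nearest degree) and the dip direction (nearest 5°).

true dip 59°, dip direction 145°

Represent each trace as a vector plunging at its apparent dip toward its trend (east-north-up frame): v₁ = (0.434, -0.304, -0.848), v₂ = (0.707, 0.000, -0.707).
The plane normal is n = v₁ × v₂ ∝ (0.215, -0.293, 0.215).
True dip = arccos(n_z / |n|) = arccos(0.5093) = 59.4°.
Dip direction = atan2(0.215, -0.293) = 144° (azimuth of n's horizontal projection).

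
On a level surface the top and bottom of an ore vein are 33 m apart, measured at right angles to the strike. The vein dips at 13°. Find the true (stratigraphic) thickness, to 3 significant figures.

True thickness t = w · sin(dip) = 33 × sin 13°
t = 33 × 0.2250 = 7.423 m

7.42 m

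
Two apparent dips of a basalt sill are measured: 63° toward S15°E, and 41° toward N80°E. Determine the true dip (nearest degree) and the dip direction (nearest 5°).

true dip 64°, dip direction 145°

The two traces are lines in the plane: v₁ = (sin 165°·cos 63°, cos 165°·cos 63°, −sin 63°), v₂ = (sin 80°·cos 41°, cos 80°·cos 41°, −sin 41°).
n = v₁ × v₂ = (0.404, -0.585, 0.341) (taken with n_z > 0).
Dip δ = arctan(|n_h|/n_z) = arctan(0.711/0.341) = 64.4°.
The horizontal component of n points toward azimuth atan2(n_x, n_y) = 145°, the dip direction.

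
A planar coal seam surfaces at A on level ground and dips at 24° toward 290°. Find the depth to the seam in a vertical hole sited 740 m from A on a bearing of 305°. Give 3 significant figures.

318 m

The hole lies 15° from the dip direction, so the down-dip offset is 740 × cos 15° = 714.79 m.
Depth = down-dip offset × tan(dip) = 714.79 × tan 24° = 714.79 × 0.4452
Depth = 318.24 m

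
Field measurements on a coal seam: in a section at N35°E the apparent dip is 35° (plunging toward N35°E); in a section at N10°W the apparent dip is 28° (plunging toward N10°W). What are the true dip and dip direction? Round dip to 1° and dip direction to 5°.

true dip 35°, dip direction 030°

The two traces are lines in the plane: v₁ = (sin 35°·cos 35°, cos 35°·cos 35°, −sin 35°), v₂ = (sin 350°·cos 28°, cos 350°·cos 28°, −sin 28°).
n = v₁ × v₂ = (0.184, 0.309, 0.511) (taken with n_z > 0).
True dip = arccos(n_z / |n|) = arccos(0.8184) = 35.1°.
The horizontal component of n points toward azimuth atan2(n_x, n_y) = 31°, the dip direction.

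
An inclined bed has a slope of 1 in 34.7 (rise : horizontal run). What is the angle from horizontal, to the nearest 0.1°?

tan θ = 1/34.7 = 0.0288
θ = arctan(0.0288) = 1.65°

1.7°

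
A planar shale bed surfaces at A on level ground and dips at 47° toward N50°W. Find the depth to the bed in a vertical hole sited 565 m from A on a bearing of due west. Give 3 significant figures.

The hole lies 40° from the dip direction, so the down-dip offset is 565 × cos 40° = 432.82 m.
Depth = down-dip offset × tan(dip) = 432.82 × tan 47° = 432.82 × 1.0724
Depth = 464.14 m

464 m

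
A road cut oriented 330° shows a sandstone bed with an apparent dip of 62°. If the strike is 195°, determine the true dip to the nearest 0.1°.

69.4°

The section is 45° from the strike.
tan(true dip) = tan 62° / sin 45° = 2.6597
true dip = arctan 2.6597 = 69.39°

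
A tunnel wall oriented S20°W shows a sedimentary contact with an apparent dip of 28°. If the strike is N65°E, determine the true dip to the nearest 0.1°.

36.9°

β = acute angle between strike N65°E and section S20°W = 45°.
tan(true dip) = tan 28° / sin 45° = 0.7520
δ = arctan(0.7520) = 36.94°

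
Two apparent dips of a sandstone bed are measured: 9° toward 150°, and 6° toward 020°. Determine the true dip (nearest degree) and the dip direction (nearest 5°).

The two traces are lines in the plane: v₁ = (sin 150°·cos 9°, cos 150°·cos 9°, −sin 9°), v₂ = (sin 20°·cos 6°, cos 20°·cos 6°, −sin 6°).
The plane normal is n = v₁ × v₂ ∝ (0.236, -0.002, 0.752).
tan δ = √(n_x²+n_y²)/n_z = 0.236/0.752, so δ = 17.4°.
Dip direction = azimuth of (n_x, n_y) = atan2(0.236, -0.002) = 90°.

true dip 17°, dip direction 090°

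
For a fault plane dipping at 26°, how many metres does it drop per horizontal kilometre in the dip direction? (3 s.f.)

drop per km = 1000 × tan 26° = 1000 × 0.4877

488 m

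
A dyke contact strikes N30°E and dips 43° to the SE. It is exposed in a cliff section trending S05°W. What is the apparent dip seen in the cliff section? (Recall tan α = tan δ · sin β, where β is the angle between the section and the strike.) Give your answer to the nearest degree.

The strike is N30°E and the section trends S05°W; the acute angle between them is β = 25°.
tan α = tan 43° × sin 25° = 0.9325 × 0.4226 = 0.3941
apparent dip = arctan 0.3941 = 21.51°

22°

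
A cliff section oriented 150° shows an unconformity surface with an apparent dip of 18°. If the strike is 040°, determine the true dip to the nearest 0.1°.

The section is 70° from the strike.
tan(true dip) = tan 18° / sin 70° = 0.3458
δ = arctan(0.3458) = 19.07°

19.1°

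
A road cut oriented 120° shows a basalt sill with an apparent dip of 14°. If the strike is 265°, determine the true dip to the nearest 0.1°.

β = acute angle between strike 265° and section 120° = 35°.
tan(true dip) = tan 14° / sin 35° = 0.4347
true dip = arctan 0.4347 = 23.49°

23.5°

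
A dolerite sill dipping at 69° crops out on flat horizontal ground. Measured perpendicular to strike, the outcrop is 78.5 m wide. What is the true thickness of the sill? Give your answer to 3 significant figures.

True thickness t = w · sin(dip) = 78.5 × sin 69°
t = 78.5 × 0.9336 = 73.286 m

73.3 m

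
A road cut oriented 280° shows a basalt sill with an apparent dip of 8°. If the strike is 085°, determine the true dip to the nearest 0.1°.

28.5°

The section is 15° from the strike.
tan δ = tan α / sin β = tan 8° / sin 15° = 0.1405 / 0.2588 = 0.5430
true dip = arctan 0.5430 = 28.50°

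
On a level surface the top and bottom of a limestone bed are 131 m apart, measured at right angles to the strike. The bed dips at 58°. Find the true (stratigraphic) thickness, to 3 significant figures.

111 m

True thickness t = w · sin(dip) = 131 × sin 58°
t = 131 × 0.8480 = 111.094 m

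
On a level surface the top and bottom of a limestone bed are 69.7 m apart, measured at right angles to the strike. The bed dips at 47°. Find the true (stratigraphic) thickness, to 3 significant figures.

True thickness t = w · sin(dip) = 69.7 × sin 47°
t = 69.7 × 0.7314 = 50.975 m

51.0 m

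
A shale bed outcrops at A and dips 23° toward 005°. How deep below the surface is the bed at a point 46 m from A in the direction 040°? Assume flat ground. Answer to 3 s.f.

16.0 m

The hole lies 35° from the dip direction, so the down-dip offset is 46 × cos 35° = 37.68 m.
Depth = down-dip offset × tan(dip) = 37.68 × tan 23° = 37.68 × 0.4245
Depth = 15.99 m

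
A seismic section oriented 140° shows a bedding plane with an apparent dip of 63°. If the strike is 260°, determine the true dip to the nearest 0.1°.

66.2°

β = acute angle between strike 260° and section 140° = 60°.
tan δ = tan α / sin β = tan 63° / sin 60° = 1.9626 / 0.8660 = 2.2662
δ = arctan(2.2662) = 66.19°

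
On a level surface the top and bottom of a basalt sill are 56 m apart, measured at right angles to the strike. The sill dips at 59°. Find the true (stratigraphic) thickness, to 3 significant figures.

True thickness t = w · sin(dip) = 56 × sin 59°
t = 56 × 0.8572 = 48.001 m

48.0 m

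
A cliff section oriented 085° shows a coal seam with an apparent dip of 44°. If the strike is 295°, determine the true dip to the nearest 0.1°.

The section is 30° from the strike.
tan δ = tan α / sin β = tan 44° / sin 30° = 0.9657 / 0.5000 = 1.9314
δ = arctan(1.9314) = 62.63°

62.6°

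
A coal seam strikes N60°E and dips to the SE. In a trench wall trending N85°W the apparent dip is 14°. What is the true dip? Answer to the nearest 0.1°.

23.5°

β = acute angle between strike N60°E and section N85°W = 35°.
tan(true dip) = tan 14° / sin 35° = 0.4347
δ = arctan(0.4347) = 23.49°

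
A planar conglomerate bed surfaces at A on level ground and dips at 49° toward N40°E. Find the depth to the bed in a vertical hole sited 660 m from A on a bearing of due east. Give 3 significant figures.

488 m

The hole lies 50° from the dip direction, so the down-dip offset is 660 × cos 50° = 424.24 m.
Depth = down-dip offset × tan(dip) = 424.24 × tan 49° = 424.24 × 1.1504
Depth = 488.03 m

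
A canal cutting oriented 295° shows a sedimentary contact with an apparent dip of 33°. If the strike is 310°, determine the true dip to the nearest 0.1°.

β = acute angle between strike 310° and section 295° = 15°.
tan(true dip) = tan 33° / sin 15° = 2.5091
true dip = arctan 2.5091 = 68.27°

68.3°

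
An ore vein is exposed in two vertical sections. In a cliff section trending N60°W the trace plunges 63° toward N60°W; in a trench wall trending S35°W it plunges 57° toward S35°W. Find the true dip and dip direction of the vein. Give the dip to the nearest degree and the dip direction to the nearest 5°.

true dip 67°, dip direction 265°

Each apparent-dip line lies in the plane. As unit vectors (x east, y north, z up), v₁ plunges 63°→N60°W and v₂ plunges 57°→S35°W.
The plane normal is n = v₁ × v₂ ∝ (-0.588, -0.051, 0.246).
tan δ = √(n_x²+n_y²)/n_z = 0.590/0.246, so δ = 67.3°.
The horizontal component of n points toward azimuth atan2(n_x, n_y) = 265°, the dip direction.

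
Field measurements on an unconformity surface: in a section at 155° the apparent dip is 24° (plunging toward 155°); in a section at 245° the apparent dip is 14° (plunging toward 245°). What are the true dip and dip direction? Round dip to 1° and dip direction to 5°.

true dip 27°, dip direction 185°

Represent each trace as a vector plunging at its apparent dip toward its trend (east-north-up frame): v₁ = (0.386, -0.828, -0.407), v₂ = (-0.879, -0.410, -0.242).
Cross product v₁ × v₂ gives the pole to the plane: n ∝ (-0.034, -0.451, 0.886).
True dip = arccos(n_z / |n|) = arccos(0.8907) = 27.0°.
Dip direction = atan2(-0.034, -0.451) = 184° (azimuth of n's horizontal projection).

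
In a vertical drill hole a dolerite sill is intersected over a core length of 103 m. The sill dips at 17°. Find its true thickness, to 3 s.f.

98.5 m

True thickness t = h · cos(dip) = 103 × cos 17°
t = 103 × 0.9563 = 98.499 m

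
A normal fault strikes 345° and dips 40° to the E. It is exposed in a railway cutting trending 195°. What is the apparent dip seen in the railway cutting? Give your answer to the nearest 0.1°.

22.8°

The strike is 345° and the section trends 195°; the acute angle between them is β = 30°.
tan α = tan 40° × sin 30° = 0.8391 × 0.5000 = 0.4195
apparent dip = arctan 0.4195 = 22.76°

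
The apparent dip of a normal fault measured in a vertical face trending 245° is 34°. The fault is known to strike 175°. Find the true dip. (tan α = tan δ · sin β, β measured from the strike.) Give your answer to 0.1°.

The section is 70° from the strike.
tan δ = tan α / sin β = tan 34° / sin 70° = 0.6745 / 0.9397 = 0.7178
δ = arctan(0.7178) = 35.67°

35.7°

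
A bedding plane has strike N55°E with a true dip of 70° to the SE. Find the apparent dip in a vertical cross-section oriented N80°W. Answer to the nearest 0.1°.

62.8°

The strike is N55°E and the section trends N80°W; the acute angle between them is β = 45°.
tan α = tan 70° × sin 45° = 2.7475 × 0.7071 = 1.9428
α = arctan(1.9428) = 62.76°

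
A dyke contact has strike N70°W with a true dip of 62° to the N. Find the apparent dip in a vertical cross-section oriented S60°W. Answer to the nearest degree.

The strike is N70°W and the section trends S60°W; the acute angle between them is β = 50°.
tan α = tan 62° × sin 50° = 1.8807 × 0.7660 = 1.4407
apparent dip = arctan 1.4407 = 55.24°

55°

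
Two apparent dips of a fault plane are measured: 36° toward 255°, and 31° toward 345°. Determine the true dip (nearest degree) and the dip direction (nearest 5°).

true dip 43°, dip direction 295°

The two traces are lines in the plane: v₁ = (sin 255°·cos 36°, cos 255°·cos 36°, −sin 36°), v₂ = (sin 345°·cos 31°, cos 345°·cos 31°, −sin 31°).
Cross product v₁ × v₂ gives the pole to the plane: n ∝ (-0.595, 0.272, 0.693).
Dip δ = arctan(|n_h|/n_z) = arctan(0.654/0.693) = 43.3°.
The horizontal component of n points toward azimuth atan2(n_x, n_y) = 295°, the dip direction.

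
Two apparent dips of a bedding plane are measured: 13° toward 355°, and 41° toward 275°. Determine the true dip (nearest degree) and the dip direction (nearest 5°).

Each apparent-dip line lies in the plane. As unit vectors (x east, y north, z up), v₁ plunges 13°→355° and v₂ plunges 41°→275°.
The plane normal is n = v₁ × v₂ ∝ (-0.622, 0.113, 0.724).
Dip δ = arctan(|n_h|/n_z) = arctan(0.632/0.724) = 41.1°.
The horizontal component of n points toward azimuth atan2(n_x, n_y) = 280°, the dip direction.

true dip 41°, dip direction 280°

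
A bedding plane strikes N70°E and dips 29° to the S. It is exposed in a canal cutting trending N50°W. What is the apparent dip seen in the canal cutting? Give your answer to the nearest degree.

26°

The strike is N70°E and the section trends N50°W; the acute angle between them is β = 60°.
tan α = tan 29° × sin 60° = 0.5543 × 0.8660 = 0.4800
α = arctan(0.4800) = 25.64°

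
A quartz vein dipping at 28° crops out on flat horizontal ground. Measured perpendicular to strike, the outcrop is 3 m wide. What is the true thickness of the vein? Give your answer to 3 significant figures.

True thickness t = w · sin(dip) = 3 × sin 28°
t = 3 × 0.4695 = 1.408 m

1.41 m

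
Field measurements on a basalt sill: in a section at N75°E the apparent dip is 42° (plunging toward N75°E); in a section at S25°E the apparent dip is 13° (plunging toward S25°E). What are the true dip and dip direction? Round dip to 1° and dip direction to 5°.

true dip 42°, dip direction 080°

Represent each trace as a vector plunging at its apparent dip toward its trend (east-north-up frame): v₁ = (0.718, 0.192, -0.669), v₂ = (0.412, -0.883, -0.225).
Cross product v₁ × v₂ gives the pole to the plane: n ∝ (0.634, 0.114, 0.713).
tan δ = √(n_x²+n_y²)/n_z = 0.644/0.713, so δ = 42.1°.
The horizontal component of n points toward azimuth atan2(n_x, n_y) = 80°, the dip direction.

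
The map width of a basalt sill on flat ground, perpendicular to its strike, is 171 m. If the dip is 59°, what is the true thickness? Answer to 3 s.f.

True thickness t = w · sin(dip) = 171 × sin 59°
t = 171 × 0.8572 = 146.576 m

147 m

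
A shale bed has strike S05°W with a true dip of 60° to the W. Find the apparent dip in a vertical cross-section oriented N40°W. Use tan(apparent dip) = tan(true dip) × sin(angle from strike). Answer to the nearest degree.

The strike is S05°W and the section trends N40°W; the acute angle between them is β = 45°.
tan α = tan 60° × sin 45° = 1.7321 × 0.7071 = 1.2247
α = arctan(1.2247) = 50.77°

51°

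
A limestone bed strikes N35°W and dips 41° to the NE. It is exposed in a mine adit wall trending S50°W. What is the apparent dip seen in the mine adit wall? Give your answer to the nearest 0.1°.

40.9°

The section lies 85° from the strike.
tan(apparent dip) = tan 41° · sin 85° = 0.8660
apparent dip = arctan 0.8660 = 40.89°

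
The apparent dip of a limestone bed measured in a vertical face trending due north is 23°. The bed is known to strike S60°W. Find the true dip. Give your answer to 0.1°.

26.1°

The section is 60° from the strike.
tan(true dip) = tan 23° / sin 60° = 0.4901
true dip = arctan 0.4901 = 26.11°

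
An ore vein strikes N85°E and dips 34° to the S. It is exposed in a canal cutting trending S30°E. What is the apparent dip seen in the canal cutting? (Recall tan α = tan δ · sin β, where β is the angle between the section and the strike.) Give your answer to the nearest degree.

31°

The section lies 65° from the strike.
tan(apparent dip) = tan 34° · sin 65° = 0.6113
α = arctan(0.6113) = 31.44°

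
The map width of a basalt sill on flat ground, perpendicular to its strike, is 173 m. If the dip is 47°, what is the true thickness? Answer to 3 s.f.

True thickness t = w · sin(dip) = 173 × sin 47°
t = 173 × 0.7314 = 126.524 m

127 m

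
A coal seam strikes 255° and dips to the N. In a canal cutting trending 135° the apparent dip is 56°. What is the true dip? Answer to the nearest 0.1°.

59.7°

The section is 60° from the strike.
tan δ = tan α / sin β = tan 56° / sin 60° = 1.4826 / 0.8660 = 1.7119
true dip = arctan 1.7119 = 59.71°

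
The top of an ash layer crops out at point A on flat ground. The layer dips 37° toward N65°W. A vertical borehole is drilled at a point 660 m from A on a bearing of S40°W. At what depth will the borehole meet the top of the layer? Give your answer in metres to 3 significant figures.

129 m

The hole lies 75° from the dip direction, so the down-dip offset is 660 × cos 75° = 170.82 m.
Depth = down-dip offset × tan(dip) = 170.82 × tan 37° = 170.82 × 0.7536
Depth = 128.72 m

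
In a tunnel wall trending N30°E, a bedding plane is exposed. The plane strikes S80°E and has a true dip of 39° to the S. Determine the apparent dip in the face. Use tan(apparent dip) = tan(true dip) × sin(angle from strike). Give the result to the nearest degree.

37°

The strike is S80°E and the section trends N30°E; the acute angle between them is β = 70°.
tan α = tan 39° × sin 70° = 0.8098 × 0.9397 = 0.7609
apparent dip = arctan 0.7609 = 37.27°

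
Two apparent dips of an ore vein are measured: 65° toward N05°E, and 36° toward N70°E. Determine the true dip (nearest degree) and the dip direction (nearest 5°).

Represent each trace as a vector plunging at its apparent dip toward its trend (east-north-up frame): v₁ = (0.037, 0.421, -0.906), v₂ = (0.760, 0.277, -0.588).
n = v₁ × v₂ = (-0.003, 0.667, 0.310) (taken with n_z > 0).
Dip δ = arctan(|n_h|/n_z) = arctan(0.667/0.310) = 65.1°.
The horizontal component of n points toward azimuth atan2(n_x, n_y) = 360°, the dip direction.

true dip 65°, dip direction 000°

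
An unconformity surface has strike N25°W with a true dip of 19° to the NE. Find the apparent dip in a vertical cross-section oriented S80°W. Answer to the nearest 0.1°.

The strike is N25°W and the section trends S80°W; the acute angle between them is β = 75°.
tan(apparent dip) = tan 19° · sin 75° = 0.3326
apparent dip = arctan 0.3326 = 18.40°

18.4°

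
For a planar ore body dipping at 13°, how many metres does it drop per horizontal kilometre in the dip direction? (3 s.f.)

231 m

drop per km = 1000 × tan 13° = 1000 × 0.2309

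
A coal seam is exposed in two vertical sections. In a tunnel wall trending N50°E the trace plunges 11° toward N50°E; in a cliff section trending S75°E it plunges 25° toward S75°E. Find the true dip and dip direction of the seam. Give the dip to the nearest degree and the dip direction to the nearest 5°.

Represent each trace as a vector plunging at its apparent dip toward its trend (east-north-up frame): v₁ = (0.752, 0.631, -0.191), v₂ = (0.875, -0.235, -0.423).
n = v₁ × v₂ = (0.311, -0.151, 0.729) (taken with n_z > 0).
True dip = arccos(n_z / |n|) = arccos(0.9034) = 25.4°.
The horizontal component of n points toward azimuth atan2(n_x, n_y) = 116°, the dip direction.

true dip 25°, dip direction 115°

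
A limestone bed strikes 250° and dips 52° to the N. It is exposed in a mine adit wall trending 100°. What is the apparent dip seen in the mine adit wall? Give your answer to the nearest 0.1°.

32.6°

The section lies 30° from the strike.
tan(apparent dip) = tan 52° · sin 30° = 0.6400
apparent dip = arctan 0.6400 = 32.62°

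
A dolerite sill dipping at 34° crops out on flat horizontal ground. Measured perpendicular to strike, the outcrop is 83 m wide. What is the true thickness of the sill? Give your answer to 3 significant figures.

True thickness t = w · sin(dip) = 83 × sin 34°
t = 83 × 0.5592 = 46.413 m

46.4 m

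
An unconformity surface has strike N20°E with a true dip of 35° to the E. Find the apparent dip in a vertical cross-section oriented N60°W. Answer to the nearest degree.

35°

Angle between strike (N20°E) and section (N60°W): β = 80°.
tan(apparent dip) = tan 35° · sin 80° = 0.6896
α = arctan(0.6896) = 34.59°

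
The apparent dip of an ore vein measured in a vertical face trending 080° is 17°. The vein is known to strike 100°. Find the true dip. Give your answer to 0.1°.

The section is 20° from the strike.
tan δ = tan α / sin β = tan 17° / sin 20° = 0.3057 / 0.3420 = 0.8939
δ = arctan(0.8939) = 41.79°

41.8°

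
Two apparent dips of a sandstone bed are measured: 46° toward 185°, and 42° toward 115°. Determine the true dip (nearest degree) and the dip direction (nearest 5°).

The two traces are lines in the plane: v₁ = (sin 185°·cos 46°, cos 185°·cos 46°, −sin 46°), v₂ = (sin 115°·cos 42°, cos 115°·cos 42°, −sin 42°).
n = v₁ × v₂ = (0.237, -0.525, 0.485) (taken with n_z > 0).
True dip = arccos(n_z / |n|) = arccos(0.6441) = 49.9°.
Dip direction = atan2(0.237, -0.525) = 156° (azimuth of n's horizontal projection).

true dip 50°, dip direction 155°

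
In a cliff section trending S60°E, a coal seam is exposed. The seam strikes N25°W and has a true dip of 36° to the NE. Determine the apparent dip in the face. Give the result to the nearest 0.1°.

The strike is N25°W and the section trends S60°E; the acute angle between them is β = 35°.
tan α = tan 36° × sin 35° = 0.7265 × 0.5736 = 0.4167
α = arctan(0.4167) = 22.62°

22.6°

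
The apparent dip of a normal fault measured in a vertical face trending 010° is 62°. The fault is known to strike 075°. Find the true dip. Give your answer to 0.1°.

The section is 65° from the strike.
tan(true dip) = tan 62° / sin 65° = 2.0752
δ = arctan(2.0752) = 64.27°

64.3°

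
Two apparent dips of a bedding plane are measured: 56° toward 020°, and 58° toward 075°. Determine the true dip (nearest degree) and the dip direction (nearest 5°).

Represent each trace as a vector plunging at its apparent dip toward its trend (east-north-up frame): v₁ = (0.191, 0.525, -0.829), v₂ = (0.512, 0.137, -0.848).
Cross product v₁ × v₂ gives the pole to the plane: n ∝ (0.332, 0.262, 0.243).
tan δ = √(n_x²+n_y²)/n_z = 0.423/0.243, so δ = 60.1°.
Dip direction = atan2(0.332, 0.262) = 52° (azimuth of n's horizontal projection).

true dip 60°, dip direction 050°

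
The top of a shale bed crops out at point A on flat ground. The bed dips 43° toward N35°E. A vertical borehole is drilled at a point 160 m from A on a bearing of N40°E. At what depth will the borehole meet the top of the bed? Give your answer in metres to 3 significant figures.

149 m

The hole lies 5° from the dip direction, so the down-dip offset is 160 × cos 5° = 159.39 m.
Depth = down-dip offset × tan(dip) = 159.39 × tan 43° = 159.39 × 0.9325
Depth = 148.63 m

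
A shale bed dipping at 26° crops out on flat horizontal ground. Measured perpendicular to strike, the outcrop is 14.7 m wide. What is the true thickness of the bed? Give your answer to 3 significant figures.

True thickness t = w · sin(dip) = 14.7 × sin 26°
t = 14.7 × 0.4384 = 6.444 m

6.44 m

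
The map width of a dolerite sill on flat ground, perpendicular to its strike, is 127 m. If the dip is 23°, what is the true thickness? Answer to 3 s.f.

True thickness t = w · sin(dip) = 127 × sin 23°
t = 127 × 0.3907 = 49.623 m

49.6 m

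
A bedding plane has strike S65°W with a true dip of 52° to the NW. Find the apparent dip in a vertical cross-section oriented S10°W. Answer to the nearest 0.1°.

46.4°

Angle between strike (S65°W) and section (S10°W): β = 55°.
tan α = tan 52° × sin 55° = 1.2799 × 0.8192 = 1.0485
α = arctan(1.0485) = 46.36°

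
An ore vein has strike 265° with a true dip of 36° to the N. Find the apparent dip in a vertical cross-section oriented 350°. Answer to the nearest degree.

36°

The strike is 265° and the section trends 350°; the acute angle between them is β = 85°.
tan α = tan 36° × sin 85° = 0.7265 × 0.9962 = 0.7238
α = arctan(0.7238) = 35.90°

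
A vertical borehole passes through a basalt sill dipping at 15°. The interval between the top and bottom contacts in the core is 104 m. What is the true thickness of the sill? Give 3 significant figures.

True thickness t = h · cos(dip) = 104 × cos 15°
t = 104 × 0.9659 = 100.456 m

100 m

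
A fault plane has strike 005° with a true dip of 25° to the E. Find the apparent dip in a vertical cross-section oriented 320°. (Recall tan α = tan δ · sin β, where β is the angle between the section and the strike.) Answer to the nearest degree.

The section lies 45° from the strike.
tan(apparent dip) = tan 25° · sin 45° = 0.3297
α = arctan(0.3297) = 18.25°

18°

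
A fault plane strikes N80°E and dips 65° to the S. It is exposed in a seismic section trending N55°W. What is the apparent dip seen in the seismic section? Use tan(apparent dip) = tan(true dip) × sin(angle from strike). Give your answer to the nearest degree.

57°

Angle between strike (N80°E) and section (N55°W): β = 45°.
tan α = tan 65° × sin 45° = 2.1445 × 0.7071 = 1.5164
apparent dip = arctan 1.5164 = 56.60°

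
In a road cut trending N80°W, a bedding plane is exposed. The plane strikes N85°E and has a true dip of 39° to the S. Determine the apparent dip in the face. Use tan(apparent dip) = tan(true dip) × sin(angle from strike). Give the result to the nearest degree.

Angle between strike (N85°E) and section (N80°W): β = 15°.
tan(apparent dip) = tan 39° · sin 15° = 0.2096
apparent dip = arctan 0.2096 = 11.84°

12°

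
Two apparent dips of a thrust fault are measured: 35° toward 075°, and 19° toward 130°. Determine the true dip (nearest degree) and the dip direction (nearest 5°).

The two traces are lines in the plane: v₁ = (sin 75°·cos 35°, cos 75°·cos 35°, −sin 35°), v₂ = (sin 130°·cos 19°, cos 130°·cos 19°, −sin 19°).
n = v₁ × v₂ = (0.418, 0.158, 0.634) (taken with n_z > 0).
True dip = arccos(n_z / |n|) = arccos(0.8178) = 35.1°.
The horizontal component of n points toward azimuth atan2(n_x, n_y) = 69°, the dip direction.

true dip 35°, dip direction 070°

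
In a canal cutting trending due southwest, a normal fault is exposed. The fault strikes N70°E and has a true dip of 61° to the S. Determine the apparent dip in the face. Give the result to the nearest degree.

The section lies 25° from the strike.
tan(apparent dip) = tan 61° · sin 25° = 0.7624
α = arctan(0.7624) = 37.32°

37°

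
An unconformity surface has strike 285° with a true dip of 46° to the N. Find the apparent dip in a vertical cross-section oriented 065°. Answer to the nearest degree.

The strike is 285° and the section trends 065°; the acute angle between them is β = 40°.
tan(apparent dip) = tan 46° · sin 40° = 0.6656
apparent dip = arctan 0.6656 = 33.65°

34°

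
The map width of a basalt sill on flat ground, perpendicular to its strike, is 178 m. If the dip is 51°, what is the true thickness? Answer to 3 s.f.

True thickness t = w · sin(dip) = 178 × sin 51°
t = 178 × 0.7771 = 138.332 m

138 m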